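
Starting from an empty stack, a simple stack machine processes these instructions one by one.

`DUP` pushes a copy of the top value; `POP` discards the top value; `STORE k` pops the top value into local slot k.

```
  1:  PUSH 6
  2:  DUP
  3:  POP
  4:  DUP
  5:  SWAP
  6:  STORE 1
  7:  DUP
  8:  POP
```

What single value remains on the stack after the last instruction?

6

PUSH 6  → 6
DUP     → 6 6
POP     → 6
DUP     → 6 6
SWAP    → 6 6
STORE 1 → 6
DUP     → 6 6
POP     → 6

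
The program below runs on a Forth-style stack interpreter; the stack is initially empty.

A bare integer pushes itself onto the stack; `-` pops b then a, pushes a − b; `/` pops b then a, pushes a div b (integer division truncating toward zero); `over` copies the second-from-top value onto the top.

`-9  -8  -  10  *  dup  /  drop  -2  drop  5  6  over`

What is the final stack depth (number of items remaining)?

3

-9   -> [-9]
-8   -> [-9, -8]
-    -> [-1]
10   -> [-1, 10]
*    -> [-10]
dup  -> [-10, -10]
/    -> [1]
drop -> []
-2   -> [-2]
drop -> []
5    -> [5]
6    -> [5, 6]
over -> [5, 6, 5]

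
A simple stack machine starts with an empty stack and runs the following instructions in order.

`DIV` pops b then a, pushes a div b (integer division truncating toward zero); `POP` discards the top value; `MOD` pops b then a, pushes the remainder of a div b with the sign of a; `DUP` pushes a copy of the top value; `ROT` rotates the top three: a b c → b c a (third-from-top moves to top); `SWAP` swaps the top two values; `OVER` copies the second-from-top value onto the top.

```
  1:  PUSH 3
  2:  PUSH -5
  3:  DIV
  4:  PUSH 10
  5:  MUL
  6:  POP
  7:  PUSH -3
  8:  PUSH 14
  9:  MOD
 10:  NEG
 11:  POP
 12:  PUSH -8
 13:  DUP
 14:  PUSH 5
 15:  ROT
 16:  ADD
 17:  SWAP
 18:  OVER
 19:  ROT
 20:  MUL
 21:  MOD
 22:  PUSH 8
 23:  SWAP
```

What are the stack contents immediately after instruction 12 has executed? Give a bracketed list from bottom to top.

PUSH 3  : [3]
PUSH -5 : [3, -5]
DIV     : [0]
PUSH 10 : [0, 10]
MUL     : [0]
POP     : []
PUSH -3 : [-3]
PUSH 14 : [-3, 14]
MOD     : [-3]
NEG     : [3]
POP     : []
PUSH -8 : [-8]

[-8]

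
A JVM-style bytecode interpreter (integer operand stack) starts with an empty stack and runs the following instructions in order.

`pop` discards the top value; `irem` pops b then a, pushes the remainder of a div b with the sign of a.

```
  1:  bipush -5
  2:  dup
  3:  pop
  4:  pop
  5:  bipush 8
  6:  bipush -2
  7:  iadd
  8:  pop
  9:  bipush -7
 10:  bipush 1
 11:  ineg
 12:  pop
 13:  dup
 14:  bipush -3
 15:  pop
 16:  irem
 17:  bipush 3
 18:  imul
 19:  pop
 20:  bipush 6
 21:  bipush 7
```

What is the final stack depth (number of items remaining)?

bipush -5 : -5
dup       : -5 -5
pop       : -5
pop       : (empty)
bipush 8  : 8
bipush -2 : 8 -2
iadd      : 6
pop       : (empty)
bipush -7 : -7
bipush 1  : -7 1
ineg      : -7 -1
pop       : -7
dup       : -7 -7
bipush -3 : -7 -7 -3
pop       : -7 -7
irem      : 0
bipush 3  : 0 3
imul      : 0
pop       : (empty)
bipush 6  : 6
bipush 7  : 6 7

2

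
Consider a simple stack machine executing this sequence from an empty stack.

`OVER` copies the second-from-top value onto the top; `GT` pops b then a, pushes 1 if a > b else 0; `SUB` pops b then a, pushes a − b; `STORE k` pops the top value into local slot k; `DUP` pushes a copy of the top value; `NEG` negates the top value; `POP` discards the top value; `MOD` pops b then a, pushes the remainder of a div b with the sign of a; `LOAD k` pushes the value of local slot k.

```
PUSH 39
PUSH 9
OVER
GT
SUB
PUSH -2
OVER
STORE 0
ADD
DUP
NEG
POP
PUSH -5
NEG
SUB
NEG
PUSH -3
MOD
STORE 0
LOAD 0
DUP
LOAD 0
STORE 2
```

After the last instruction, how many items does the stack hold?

2

PUSH 39 → 39
PUSH 9  → 39 9
OVER    → 39 9 39
GT      → 39 0
SUB     → 39
PUSH -2 → 39 -2
OVER    → 39 -2 39
STORE 0 → 39 -2
ADD     → 37
DUP     → 37 37
NEG     → 37 -37
POP     → 37
PUSH -5 → 37 -5
NEG     → 37 5
SUB     → 32
NEG     → -32
PUSH -3 → -32 -3
MOD     → -2
STORE 0 → (empty)
LOAD 0  → -2
DUP     → -2 -2
LOAD 0  → -2 -2 -2
STORE 2 → -2 -2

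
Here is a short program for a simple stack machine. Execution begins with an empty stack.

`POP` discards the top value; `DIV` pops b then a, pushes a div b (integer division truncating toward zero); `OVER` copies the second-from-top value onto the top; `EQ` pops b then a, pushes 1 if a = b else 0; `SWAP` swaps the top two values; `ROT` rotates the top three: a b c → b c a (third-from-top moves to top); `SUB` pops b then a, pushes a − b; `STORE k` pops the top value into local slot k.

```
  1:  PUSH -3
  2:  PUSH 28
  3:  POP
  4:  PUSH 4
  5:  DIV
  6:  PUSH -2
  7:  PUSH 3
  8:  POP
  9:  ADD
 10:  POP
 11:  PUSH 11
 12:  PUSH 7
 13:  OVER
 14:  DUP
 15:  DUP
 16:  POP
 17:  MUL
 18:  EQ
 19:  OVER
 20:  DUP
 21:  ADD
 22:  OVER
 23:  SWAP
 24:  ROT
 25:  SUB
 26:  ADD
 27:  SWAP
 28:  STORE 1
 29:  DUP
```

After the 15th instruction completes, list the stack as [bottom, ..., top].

[11, 7, 11, 11, 11]

PUSH -3  -3
PUSH 28  -3 28
POP      -3
PUSH 4   -3 4
DIV      0
PUSH -2  0 -2
PUSH 3   0 -2 3
POP      0 -2
ADD      -2
POP      (empty)
PUSH 11  11
PUSH 7   11 7
OVER     11 7 11
DUP      11 7 11 11
DUP      11 7 11 11 11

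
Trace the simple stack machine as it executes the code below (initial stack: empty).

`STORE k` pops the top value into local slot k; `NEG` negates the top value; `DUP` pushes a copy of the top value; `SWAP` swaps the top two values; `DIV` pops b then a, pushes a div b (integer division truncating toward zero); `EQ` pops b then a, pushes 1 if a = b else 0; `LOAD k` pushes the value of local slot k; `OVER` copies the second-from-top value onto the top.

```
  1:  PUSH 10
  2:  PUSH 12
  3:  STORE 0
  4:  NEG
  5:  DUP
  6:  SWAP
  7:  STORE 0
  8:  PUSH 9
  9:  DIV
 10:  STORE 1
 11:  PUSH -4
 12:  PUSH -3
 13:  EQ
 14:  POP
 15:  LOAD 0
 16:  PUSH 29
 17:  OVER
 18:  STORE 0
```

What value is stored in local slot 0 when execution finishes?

-10

PUSH 10 -> [10]
PUSH 12 -> [10, 12]
STORE 0 -> [10]
NEG     -> [-10]
DUP     -> [-10, -10]
SWAP    -> [-10, -10]
STORE 0 -> [-10]
PUSH 9  -> [-10, 9]
DIV     -> [-1]
STORE 1 -> []
PUSH -4 -> [-4]
PUSH -3 -> [-4, -3]
EQ      -> [0]
POP     -> []
LOAD 0  -> [-10]
PUSH 29 -> [-10, 29]
OVER    -> [-10, 29, -10]
STORE 0 -> [-10, 29]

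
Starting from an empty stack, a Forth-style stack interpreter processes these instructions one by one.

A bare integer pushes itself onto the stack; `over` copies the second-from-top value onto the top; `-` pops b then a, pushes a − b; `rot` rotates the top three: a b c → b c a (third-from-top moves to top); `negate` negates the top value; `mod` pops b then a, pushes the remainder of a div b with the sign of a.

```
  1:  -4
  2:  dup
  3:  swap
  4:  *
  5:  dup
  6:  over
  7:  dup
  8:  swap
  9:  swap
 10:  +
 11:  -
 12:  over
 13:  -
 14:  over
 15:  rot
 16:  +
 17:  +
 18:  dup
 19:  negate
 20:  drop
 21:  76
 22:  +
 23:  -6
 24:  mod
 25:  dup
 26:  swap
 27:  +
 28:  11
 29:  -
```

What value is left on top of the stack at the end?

-3

-4     -> -4
dup    -> -4 -4
swap   -> -4 -4
*      -> 16
dup    -> 16 16
over   -> 16 16 16
dup    -> 16 16 16 16
swap   -> 16 16 16 16
swap   -> 16 16 16 16
+      -> 16 16 32
-      -> 16 -16
over   -> 16 -16 16
-      -> 16 -32
over   -> 16 -32 16
rot    -> -32 16 16
+      -> -32 32
+      -> 0
dup    -> 0 0
negate -> 0 0
drop   -> 0
76     -> 0 76
+      -> 76
-6     -> 76 -6
mod    -> 4
dup    -> 4 4
swap   -> 4 4
+      -> 8
11     -> 8 11
-      -> -3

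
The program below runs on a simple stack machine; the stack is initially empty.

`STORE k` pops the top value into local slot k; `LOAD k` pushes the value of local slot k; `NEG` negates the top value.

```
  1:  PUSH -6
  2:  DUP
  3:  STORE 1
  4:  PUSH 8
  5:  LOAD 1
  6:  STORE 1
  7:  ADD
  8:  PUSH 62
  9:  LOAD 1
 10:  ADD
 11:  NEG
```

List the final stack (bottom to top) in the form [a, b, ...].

PUSH -6 : [-6]
DUP     : [-6, -6]
STORE 1 : [-6]
PUSH 8  : [-6, 8]
LOAD 1  : [-6, 8, -6]
STORE 1 : [-6, 8]
ADD     : [2]
PUSH 62 : [2, 62]
LOAD 1  : [2, 62, -6]
ADD     : [2, 56]
NEG     : [2, -56]

[2, -56]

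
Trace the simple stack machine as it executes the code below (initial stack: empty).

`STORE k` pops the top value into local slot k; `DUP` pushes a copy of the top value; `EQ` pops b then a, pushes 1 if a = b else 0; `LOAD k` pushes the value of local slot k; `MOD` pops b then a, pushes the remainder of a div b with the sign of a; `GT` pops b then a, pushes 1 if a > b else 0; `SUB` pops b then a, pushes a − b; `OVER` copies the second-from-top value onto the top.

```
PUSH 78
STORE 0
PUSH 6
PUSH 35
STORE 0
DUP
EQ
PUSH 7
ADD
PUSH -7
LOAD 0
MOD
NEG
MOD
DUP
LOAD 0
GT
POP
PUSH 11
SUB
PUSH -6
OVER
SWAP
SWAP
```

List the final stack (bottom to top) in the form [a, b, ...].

PUSH 78 → [78]
STORE 0 → []
PUSH 6  → [6]
PUSH 35 → [6, 35]
STORE 0 → [6]
DUP     → [6, 6]
EQ      → [1]
PUSH 7  → [1, 7]
ADD     → [8]
PUSH -7 → [8, -7]
LOAD 0  → [8, -7, 35]
MOD     → [8, -7]
NEG     → [8, 7]
MOD     → [1]
DUP     → [1, 1]
LOAD 0  → [1, 1, 35]
GT      → [1, 0]
POP     → [1]
PUSH 11 → [1, 11]
SUB     → [-10]
PUSH -6 → [-10, -6]
OVER    → [-10, -6, -10]
SWAP    → [-10, -10, -6]
SWAP    → [-10, -6, -10]

[-10, -6, -10]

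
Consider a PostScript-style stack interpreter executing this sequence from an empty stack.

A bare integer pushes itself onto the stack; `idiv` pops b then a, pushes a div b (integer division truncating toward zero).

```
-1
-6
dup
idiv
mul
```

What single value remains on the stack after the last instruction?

-1   : [-1]
-6   : [-1, -6]
dup  : [-1, -6, -6]
idiv : [-1, 1]
mul  : [-1]

-1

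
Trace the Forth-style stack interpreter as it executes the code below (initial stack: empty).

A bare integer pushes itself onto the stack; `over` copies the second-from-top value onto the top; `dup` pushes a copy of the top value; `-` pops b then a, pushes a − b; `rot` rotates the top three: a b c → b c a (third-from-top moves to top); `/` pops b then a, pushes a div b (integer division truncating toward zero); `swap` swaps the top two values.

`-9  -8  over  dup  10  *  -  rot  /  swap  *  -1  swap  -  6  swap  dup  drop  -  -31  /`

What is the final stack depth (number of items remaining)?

1

-9    [-9]
-8    [-9, -8]
over  [-9, -8, -9]
dup   [-9, -8, -9, -9]
10    [-9, -8, -9, -9, 10]
*     [-9, -8, -9, -90]
-     [-9, -8, 81]
rot   [-8, 81, -9]
/     [-8, -9]
swap  [-9, -8]
*     [72]
-1    [72, -1]
swap  [-1, 72]
-     [-73]
6     [-73, 6]
swap  [6, -73]
dup   [6, -73, -73]
drop  [6, -73]
-     [79]
-31   [79, -31]
/     [-2]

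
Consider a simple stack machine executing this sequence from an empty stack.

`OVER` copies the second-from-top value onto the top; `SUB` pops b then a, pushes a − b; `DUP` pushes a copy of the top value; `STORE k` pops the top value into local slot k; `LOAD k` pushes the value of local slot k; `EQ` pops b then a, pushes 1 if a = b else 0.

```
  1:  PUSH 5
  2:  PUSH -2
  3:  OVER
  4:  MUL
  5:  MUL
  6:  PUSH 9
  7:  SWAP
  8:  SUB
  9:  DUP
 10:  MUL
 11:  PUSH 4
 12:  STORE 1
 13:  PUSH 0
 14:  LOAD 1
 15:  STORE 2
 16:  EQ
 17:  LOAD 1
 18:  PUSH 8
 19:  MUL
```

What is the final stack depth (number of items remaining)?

2

PUSH 5  → [5]
PUSH -2 → [5, -2]
OVER    → [5, -2, 5]
MUL     → [5, -10]
MUL     → [-50]
PUSH 9  → [-50, 9]
SWAP    → [9, -50]
SUB     → [59]
DUP     → [59, 59]
MUL     → [3481]
PUSH 4  → [3481, 4]
STORE 1 → [3481]
PUSH 0  → [3481, 0]
LOAD 1  → [3481, 0, 4]
STORE 2 → [3481, 0]
EQ      → [0]
LOAD 1  → [0, 4]
PUSH 8  → [0, 4, 8]
MUL     → [0, 32]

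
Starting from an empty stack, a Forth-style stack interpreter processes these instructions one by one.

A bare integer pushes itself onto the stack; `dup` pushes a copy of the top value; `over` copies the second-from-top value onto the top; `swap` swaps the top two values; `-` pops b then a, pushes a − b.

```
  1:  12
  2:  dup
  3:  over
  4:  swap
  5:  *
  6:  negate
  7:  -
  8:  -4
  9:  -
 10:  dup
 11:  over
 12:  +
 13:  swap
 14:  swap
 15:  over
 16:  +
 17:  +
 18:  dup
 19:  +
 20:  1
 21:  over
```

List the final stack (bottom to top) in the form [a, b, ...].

12     → 12
dup    → 12 12
over   → 12 12 12
swap   → 12 12 12
*      → 12 144
negate → 12 -144
-      → 156
-4     → 156 -4
-      → 160
dup    → 160 160
over   → 160 160 160
+      → 160 320
swap   → 320 160
swap   → 160 320
over   → 160 320 160
+      → 160 480
+      → 640
dup    → 640 640
+      → 1280
1      → 1280 1
over   → 1280 1 1280

[1280, 1, 1280]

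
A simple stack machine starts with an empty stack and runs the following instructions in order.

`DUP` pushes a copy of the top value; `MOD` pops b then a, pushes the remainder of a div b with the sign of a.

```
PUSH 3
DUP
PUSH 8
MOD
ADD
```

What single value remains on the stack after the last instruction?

PUSH 3 → [3]
DUP    → [3, 3]
PUSH 8 → [3, 3, 8]
MOD    → [3, 3]
ADD    → [6]

6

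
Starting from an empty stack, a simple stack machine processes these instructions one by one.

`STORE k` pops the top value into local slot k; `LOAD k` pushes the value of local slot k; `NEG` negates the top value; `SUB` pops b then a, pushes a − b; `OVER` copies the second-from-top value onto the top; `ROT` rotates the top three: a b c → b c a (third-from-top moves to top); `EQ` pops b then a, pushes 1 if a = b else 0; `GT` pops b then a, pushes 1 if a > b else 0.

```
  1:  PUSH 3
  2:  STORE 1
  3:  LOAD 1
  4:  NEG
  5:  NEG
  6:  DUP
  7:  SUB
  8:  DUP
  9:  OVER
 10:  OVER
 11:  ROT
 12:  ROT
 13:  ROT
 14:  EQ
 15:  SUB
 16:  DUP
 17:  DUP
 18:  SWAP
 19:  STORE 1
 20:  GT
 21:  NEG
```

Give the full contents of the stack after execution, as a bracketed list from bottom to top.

[0, 0]

PUSH 3   3
STORE 1  (empty)
LOAD 1   3
NEG      -3
NEG      3
DUP      3 3
SUB      0
DUP      0 0
OVER     0 0 0
OVER     0 0 0 0
ROT      0 0 0 0
ROT      0 0 0 0
ROT      0 0 0 0
EQ       0 0 1
SUB      0 -1
DUP      0 -1 -1
DUP      0 -1 -1 -1
SWAP     0 -1 -1 -1
STORE 1  0 -1 -1
GT       0 0
NEG      0 0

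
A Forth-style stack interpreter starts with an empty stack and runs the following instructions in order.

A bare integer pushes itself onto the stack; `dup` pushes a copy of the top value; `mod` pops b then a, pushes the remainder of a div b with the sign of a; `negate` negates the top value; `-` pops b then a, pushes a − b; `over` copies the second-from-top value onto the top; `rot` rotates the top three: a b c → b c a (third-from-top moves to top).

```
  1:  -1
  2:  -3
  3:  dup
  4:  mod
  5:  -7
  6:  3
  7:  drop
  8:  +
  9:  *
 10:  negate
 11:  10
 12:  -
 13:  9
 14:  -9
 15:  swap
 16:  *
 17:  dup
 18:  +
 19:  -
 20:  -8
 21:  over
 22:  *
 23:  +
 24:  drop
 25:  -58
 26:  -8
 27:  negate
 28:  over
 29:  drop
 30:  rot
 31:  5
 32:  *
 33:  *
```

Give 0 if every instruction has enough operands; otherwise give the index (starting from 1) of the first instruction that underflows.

30

-1     : [-1]
-3     : [-1, -3]
dup    : [-1, -3, -3]
mod    : [-1, 0]
-7     : [-1, 0, -7]
3      : [-1, 0, -7, 3]
drop   : [-1, 0, -7]
+      : [-1, -7]
*      : [7]
negate : [-7]
10     : [-7, 10]
-      : [-17]
9      : [-17, 9]
-9     : [-17, 9, -9]
swap   : [-17, -9, 9]
*      : [-17, -81]
dup    : [-17, -81, -81]
+      : [-17, -162]
-      : [145]
-8     : [145, -8]
over   : [145, -8, 145]
*      : [145, -1160]
+      : [-1015]
drop   : []
-58    : [-58]
-8     : [-58, -8]
negate : [-58, 8]
over   : [-58, 8, -58]
drop   : [-58, 8]
rot  — needs 3 operands, stack has 2 → underflow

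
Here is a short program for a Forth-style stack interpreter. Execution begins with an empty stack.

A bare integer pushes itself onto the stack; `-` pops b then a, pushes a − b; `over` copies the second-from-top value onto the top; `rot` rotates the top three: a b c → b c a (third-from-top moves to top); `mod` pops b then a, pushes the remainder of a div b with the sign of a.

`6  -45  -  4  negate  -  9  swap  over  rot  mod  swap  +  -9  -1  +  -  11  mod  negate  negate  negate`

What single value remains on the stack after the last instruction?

6      → 6
-45    → 6 -45
-      → 51
4      → 51 4
negate → 51 -4
-      → 55
9      → 55 9
swap   → 9 55
over   → 9 55 9
rot    → 55 9 9
mod    → 55 0
swap   → 0 55
+      → 55
-9     → 55 -9
-1     → 55 -9 -1
+      → 55 -10
-      → 65
11     → 65 11
mod    → 10
negate → -10
negate → 10
negate → -10

-10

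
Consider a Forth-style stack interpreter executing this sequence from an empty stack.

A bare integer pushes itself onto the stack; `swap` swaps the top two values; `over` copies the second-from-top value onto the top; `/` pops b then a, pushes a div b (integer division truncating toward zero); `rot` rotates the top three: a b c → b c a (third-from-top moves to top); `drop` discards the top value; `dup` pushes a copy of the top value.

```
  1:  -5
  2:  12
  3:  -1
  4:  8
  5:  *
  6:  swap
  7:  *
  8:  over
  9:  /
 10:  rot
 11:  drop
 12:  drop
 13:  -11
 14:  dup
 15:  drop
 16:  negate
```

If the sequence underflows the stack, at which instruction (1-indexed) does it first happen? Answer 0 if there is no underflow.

10

-5   → [-5]
12   → [-5, 12]
-1   → [-5, 12, -1]
8    → [-5, 12, -1, 8]
*    → [-5, 12, -8]
swap → [-5, -8, 12]
*    → [-5, -96]
over → [-5, -96, -5]
/    → [-5, 19]
rot  — needs 3 operands, stack has 2 → underflow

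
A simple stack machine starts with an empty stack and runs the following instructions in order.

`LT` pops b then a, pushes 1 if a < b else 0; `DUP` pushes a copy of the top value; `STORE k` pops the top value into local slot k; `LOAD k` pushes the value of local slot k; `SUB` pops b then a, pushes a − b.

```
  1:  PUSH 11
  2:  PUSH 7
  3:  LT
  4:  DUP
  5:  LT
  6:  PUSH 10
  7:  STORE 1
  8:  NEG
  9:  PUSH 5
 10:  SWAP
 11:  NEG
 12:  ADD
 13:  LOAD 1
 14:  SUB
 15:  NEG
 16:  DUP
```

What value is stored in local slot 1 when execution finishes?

10

PUSH 11 -> [11]
PUSH 7  -> [11, 7]
LT      -> [0]
DUP     -> [0, 0]
LT      -> [0]
PUSH 10 -> [0, 10]
STORE 1 -> [0]
NEG     -> [0]
PUSH 5  -> [0, 5]
SWAP    -> [5, 0]
NEG     -> [5, 0]
ADD     -> [5]
LOAD 1  -> [5, 10]
SUB     -> [-5]
NEG     -> [5]
DUP     -> [5, 5]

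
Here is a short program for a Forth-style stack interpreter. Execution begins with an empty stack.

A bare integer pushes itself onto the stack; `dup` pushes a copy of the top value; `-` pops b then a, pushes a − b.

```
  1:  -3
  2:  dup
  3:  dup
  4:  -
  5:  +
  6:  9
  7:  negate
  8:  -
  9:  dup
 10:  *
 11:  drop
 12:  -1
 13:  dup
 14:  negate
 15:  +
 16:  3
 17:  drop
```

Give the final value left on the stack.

0

-3     : -3
dup    : -3 -3
dup    : -3 -3 -3
-      : -3 0
+      : -3
9      : -3 9
negate : -3 -9
-      : 6
dup    : 6 6
*      : 36
drop   : (empty)
-1     : -1
dup    : -1 -1
negate : -1 1
+      : 0
3      : 0 3
drop   : 0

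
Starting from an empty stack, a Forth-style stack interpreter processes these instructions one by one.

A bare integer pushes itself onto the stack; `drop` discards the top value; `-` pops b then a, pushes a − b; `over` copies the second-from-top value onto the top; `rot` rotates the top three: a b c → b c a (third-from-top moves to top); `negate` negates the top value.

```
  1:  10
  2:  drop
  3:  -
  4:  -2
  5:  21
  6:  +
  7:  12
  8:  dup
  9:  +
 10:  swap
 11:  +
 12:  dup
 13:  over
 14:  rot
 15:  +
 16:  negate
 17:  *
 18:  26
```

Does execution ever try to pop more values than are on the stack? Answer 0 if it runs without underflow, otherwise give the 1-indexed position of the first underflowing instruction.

10   → 10
drop → (empty)
-  — needs 2 operands, stack has 0 → underflow

3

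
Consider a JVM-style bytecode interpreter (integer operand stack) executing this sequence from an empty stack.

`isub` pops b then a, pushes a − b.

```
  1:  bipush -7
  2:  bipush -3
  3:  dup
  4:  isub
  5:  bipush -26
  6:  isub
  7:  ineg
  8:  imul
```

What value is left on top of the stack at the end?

182

bipush -7  -> -7
bipush -3  -> -7 -3
dup        -> -7 -3 -3
isub       -> -7 0
bipush -26 -> -7 0 -26
isub       -> -7 26
ineg       -> -7 -26
imul       -> 182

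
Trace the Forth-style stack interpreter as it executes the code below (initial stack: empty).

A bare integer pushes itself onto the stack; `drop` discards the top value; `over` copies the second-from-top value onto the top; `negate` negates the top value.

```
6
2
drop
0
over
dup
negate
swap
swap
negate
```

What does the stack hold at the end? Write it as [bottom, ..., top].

6       [6]
2       [6, 2]
drop    [6]
0       [6, 0]
over    [6, 0, 6]
dup     [6, 0, 6, 6]
negate  [6, 0, 6, -6]
swap    [6, 0, -6, 6]
swap    [6, 0, 6, -6]
negate  [6, 0, 6, 6]

[6, 0, 6, 6]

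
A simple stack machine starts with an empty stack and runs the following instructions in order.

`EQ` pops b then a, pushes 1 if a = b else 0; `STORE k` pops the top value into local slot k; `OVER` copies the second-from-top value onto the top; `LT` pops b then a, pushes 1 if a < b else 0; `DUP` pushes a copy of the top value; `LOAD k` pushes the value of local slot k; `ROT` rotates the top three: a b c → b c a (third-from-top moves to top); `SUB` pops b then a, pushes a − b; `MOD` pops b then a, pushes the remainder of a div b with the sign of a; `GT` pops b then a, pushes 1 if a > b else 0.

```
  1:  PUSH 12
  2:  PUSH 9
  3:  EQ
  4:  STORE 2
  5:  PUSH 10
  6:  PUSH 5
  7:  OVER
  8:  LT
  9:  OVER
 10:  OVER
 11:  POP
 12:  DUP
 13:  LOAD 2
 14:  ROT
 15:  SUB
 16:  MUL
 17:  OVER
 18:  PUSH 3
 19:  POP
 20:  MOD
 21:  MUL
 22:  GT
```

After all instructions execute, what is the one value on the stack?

1

PUSH 12 → [12]
PUSH 9  → [12, 9]
EQ      → [0]
STORE 2 → []
PUSH 10 → [10]
PUSH 5  → [10, 5]
OVER    → [10, 5, 10]
LT      → [10, 1]
OVER    → [10, 1, 10]
OVER    → [10, 1, 10, 1]
POP     → [10, 1, 10]
DUP     → [10, 1, 10, 10]
LOAD 2  → [10, 1, 10, 10, 0]
ROT     → [10, 1, 10, 0, 10]
SUB     → [10, 1, 10, -10]
MUL     → [10, 1, -100]
OVER    → [10, 1, -100, 1]
PUSH 3  → [10, 1, -100, 1, 3]
POP     → [10, 1, -100, 1]
MOD     → [10, 1, 0]
MUL     → [10, 0]
GT      → [1]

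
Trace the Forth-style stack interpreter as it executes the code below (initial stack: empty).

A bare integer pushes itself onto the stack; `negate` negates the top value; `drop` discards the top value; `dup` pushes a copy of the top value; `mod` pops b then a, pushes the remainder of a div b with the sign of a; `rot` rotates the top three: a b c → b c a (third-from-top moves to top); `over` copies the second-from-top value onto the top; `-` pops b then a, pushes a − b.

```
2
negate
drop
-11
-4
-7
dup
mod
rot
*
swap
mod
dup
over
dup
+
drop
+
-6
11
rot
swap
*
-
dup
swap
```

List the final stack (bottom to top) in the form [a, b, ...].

[-6, -6]

2      -> 2
negate -> -2
drop   -> (empty)
-11    -> -11
-4     -> -11 -4
-7     -> -11 -4 -7
dup    -> -11 -4 -7 -7
mod    -> -11 -4 0
rot    -> -4 0 -11
*      -> -4 0
swap   -> 0 -4
mod    -> 0
dup    -> 0 0
over   -> 0 0 0
dup    -> 0 0 0 0
+      -> 0 0 0
drop   -> 0 0
+      -> 0
-6     -> 0 -6
11     -> 0 -6 11
rot    -> -6 11 0
swap   -> -6 0 11
*      -> -6 0
-      -> -6
dup    -> -6 -6
swap   -> -6 -6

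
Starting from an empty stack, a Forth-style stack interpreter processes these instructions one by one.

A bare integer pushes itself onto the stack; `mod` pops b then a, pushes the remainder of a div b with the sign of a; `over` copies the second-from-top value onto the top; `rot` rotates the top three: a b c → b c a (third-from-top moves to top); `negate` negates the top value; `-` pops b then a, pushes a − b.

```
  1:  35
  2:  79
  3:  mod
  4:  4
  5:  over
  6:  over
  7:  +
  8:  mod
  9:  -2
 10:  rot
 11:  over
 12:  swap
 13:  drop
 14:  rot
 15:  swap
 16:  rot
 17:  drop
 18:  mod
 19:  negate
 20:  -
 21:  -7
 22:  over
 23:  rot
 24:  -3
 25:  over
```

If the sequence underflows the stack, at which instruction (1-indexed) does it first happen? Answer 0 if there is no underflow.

35     : [35]
79     : [35, 79]
mod    : [35]
4      : [35, 4]
over   : [35, 4, 35]
over   : [35, 4, 35, 4]
+      : [35, 4, 39]
mod    : [35, 4]
-2     : [35, 4, -2]
rot    : [4, -2, 35]
over   : [4, -2, 35, -2]
swap   : [4, -2, -2, 35]
drop   : [4, -2, -2]
rot    : [-2, -2, 4]
swap   : [-2, 4, -2]
rot    : [4, -2, -2]
drop   : [4, -2]
mod    : [0]
negate : [0]
-  — needs 2 operands, stack has 1 → underflow

20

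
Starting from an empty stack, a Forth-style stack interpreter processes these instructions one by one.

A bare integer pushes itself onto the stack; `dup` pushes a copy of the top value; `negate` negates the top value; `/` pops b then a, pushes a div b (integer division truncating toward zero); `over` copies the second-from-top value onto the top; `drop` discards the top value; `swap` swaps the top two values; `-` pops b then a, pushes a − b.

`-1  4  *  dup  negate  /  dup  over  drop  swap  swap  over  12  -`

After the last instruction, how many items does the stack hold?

-1     -> [-1]
4      -> [-1, 4]
*      -> [-4]
dup    -> [-4, -4]
negate -> [-4, 4]
/      -> [-1]
dup    -> [-1, -1]
over   -> [-1, -1, -1]
drop   -> [-1, -1]
swap   -> [-1, -1]
swap   -> [-1, -1]
over   -> [-1, -1, -1]
12     -> [-1, -1, -1, 12]
-      -> [-1, -1, -13]

3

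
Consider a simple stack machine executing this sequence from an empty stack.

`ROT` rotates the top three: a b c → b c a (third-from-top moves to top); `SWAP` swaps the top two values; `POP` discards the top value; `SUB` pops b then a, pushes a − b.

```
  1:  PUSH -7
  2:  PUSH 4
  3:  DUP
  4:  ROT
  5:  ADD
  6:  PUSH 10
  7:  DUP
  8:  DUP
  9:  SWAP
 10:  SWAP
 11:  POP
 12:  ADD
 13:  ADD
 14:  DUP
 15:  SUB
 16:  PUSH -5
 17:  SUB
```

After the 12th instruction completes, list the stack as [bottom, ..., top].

[4, -3, 20]

PUSH -7 -> -7
PUSH 4  -> -7 4
DUP     -> -7 4 4
ROT     -> 4 4 -7
ADD     -> 4 -3
PUSH 10 -> 4 -3 10
DUP     -> 4 -3 10 10
DUP     -> 4 -3 10 10 10
SWAP    -> 4 -3 10 10 10
SWAP    -> 4 -3 10 10 10
POP     -> 4 -3 10 10
ADD     -> 4 -3 20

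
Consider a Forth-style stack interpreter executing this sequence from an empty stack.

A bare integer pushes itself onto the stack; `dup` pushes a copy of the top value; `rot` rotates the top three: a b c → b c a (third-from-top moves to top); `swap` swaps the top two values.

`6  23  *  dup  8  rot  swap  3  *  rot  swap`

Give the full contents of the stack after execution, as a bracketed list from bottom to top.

6    : 6
23   : 6 23
*    : 138
dup  : 138 138
8    : 138 138 8
rot  : 138 8 138
swap : 138 138 8
3    : 138 138 8 3
*    : 138 138 24
rot  : 138 24 138
swap : 138 138 24

[138, 138, 24]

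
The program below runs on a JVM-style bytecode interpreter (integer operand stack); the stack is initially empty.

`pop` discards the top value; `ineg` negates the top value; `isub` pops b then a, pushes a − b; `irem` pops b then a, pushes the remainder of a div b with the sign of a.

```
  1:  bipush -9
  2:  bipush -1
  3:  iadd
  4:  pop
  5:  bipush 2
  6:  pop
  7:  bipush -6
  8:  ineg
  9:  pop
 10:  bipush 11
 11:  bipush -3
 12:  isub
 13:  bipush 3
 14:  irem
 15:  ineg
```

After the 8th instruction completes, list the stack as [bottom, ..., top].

[6]

bipush -9 : -9
bipush -1 : -9 -1
iadd      : -10
pop       : (empty)
bipush 2  : 2
pop       : (empty)
bipush -6 : -6
ineg      : 6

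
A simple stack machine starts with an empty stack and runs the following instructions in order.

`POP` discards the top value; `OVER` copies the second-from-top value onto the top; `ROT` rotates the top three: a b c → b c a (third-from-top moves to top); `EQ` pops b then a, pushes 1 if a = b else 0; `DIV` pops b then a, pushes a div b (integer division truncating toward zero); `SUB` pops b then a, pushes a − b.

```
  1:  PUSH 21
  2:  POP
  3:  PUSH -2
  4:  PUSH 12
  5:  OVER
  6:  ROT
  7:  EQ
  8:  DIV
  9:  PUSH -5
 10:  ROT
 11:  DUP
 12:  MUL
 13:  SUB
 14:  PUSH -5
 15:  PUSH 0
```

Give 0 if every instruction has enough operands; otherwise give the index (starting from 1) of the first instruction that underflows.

PUSH 21  21
POP      (empty)
PUSH -2  -2
PUSH 12  -2 12
OVER     -2 12 -2
ROT      12 -2 -2
EQ       12 1
DIV      12
PUSH -5  12 -5
ROT  — needs 3 operands, stack has 2 → underflow

10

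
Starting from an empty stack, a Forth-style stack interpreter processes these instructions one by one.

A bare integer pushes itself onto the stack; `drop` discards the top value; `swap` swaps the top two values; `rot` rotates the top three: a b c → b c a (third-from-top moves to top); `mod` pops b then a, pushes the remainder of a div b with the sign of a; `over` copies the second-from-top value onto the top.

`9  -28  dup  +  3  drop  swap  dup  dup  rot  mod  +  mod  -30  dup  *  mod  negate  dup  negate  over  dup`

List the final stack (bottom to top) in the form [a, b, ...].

[2, -2, 2, 2]

9      : [9]
-28    : [9, -28]
dup    : [9, -28, -28]
+      : [9, -56]
3      : [9, -56, 3]
drop   : [9, -56]
swap   : [-56, 9]
dup    : [-56, 9, 9]
dup    : [-56, 9, 9, 9]
rot    : [-56, 9, 9, 9]
mod    : [-56, 9, 0]
+      : [-56, 9]
mod    : [-2]
-30    : [-2, -30]
dup    : [-2, -30, -30]
*      : [-2, 900]
mod    : [-2]
negate : [2]
dup    : [2, 2]
negate : [2, -2]
over   : [2, -2, 2]
dup    : [2, -2, 2, 2]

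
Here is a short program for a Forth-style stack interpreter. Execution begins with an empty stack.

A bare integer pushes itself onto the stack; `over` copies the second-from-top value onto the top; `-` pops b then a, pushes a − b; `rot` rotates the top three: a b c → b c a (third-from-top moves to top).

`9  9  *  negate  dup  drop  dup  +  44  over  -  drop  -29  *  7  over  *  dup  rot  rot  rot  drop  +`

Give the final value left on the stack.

9       [9]
9       [9, 9]
*       [81]
negate  [-81]
dup     [-81, -81]
drop    [-81]
dup     [-81, -81]
+       [-162]
44      [-162, 44]
over    [-162, 44, -162]
-       [-162, 206]
drop    [-162]
-29     [-162, -29]
*       [4698]
7       [4698, 7]
over    [4698, 7, 4698]
*       [4698, 32886]
dup     [4698, 32886, 32886]
rot     [32886, 32886, 4698]
rot     [32886, 4698, 32886]
rot     [4698, 32886, 32886]
drop    [4698, 32886]
+       [37584]

37584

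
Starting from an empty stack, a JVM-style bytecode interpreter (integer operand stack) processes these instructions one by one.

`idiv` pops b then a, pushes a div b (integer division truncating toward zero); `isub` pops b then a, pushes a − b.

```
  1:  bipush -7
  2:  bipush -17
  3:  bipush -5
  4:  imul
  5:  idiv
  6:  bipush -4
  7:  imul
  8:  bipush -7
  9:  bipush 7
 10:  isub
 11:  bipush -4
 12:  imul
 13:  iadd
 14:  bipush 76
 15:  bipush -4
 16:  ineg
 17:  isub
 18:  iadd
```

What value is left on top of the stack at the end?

128

bipush -7   -7
bipush -17  -7 -17
bipush -5   -7 -17 -5
imul        -7 85
idiv        0
bipush -4   0 -4
imul        0
bipush -7   0 -7
bipush 7    0 -7 7
isub        0 -14
bipush -4   0 -14 -4
imul        0 56
iadd        56
bipush 76   56 76
bipush -4   56 76 -4
ineg        56 76 4
isub        56 72
iadd        128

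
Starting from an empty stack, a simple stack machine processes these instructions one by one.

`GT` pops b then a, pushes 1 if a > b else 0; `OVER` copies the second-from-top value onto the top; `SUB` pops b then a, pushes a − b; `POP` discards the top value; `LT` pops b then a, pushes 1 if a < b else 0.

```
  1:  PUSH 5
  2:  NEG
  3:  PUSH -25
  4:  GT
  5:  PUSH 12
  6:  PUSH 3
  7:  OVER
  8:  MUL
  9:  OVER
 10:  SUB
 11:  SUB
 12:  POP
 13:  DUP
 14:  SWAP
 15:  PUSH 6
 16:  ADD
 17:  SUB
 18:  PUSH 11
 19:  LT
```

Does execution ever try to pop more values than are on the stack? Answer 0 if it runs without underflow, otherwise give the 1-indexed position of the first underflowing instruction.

0

PUSH 5   -> [5]
NEG      -> [-5]
PUSH -25 -> [-5, -25]
GT       -> [1]
PUSH 12  -> [1, 12]
PUSH 3   -> [1, 12, 3]
OVER     -> [1, 12, 3, 12]
MUL      -> [1, 12, 36]
OVER     -> [1, 12, 36, 12]
SUB      -> [1, 12, 24]
SUB      -> [1, -12]
POP      -> [1]
DUP      -> [1, 1]
SWAP     -> [1, 1]
PUSH 6   -> [1, 1, 6]
ADD      -> [1, 7]
SUB      -> [-6]
PUSH 11  -> [-6, 11]
LT       -> [1]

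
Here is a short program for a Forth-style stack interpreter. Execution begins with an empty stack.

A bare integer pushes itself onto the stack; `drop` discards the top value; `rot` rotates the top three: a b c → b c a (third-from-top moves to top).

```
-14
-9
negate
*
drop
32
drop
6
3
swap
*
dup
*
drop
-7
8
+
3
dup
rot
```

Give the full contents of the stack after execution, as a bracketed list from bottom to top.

[3, 3, 1]

-14     -14
-9      -14 -9
negate  -14 9
*       -126
drop    (empty)
32      32
drop    (empty)
6       6
3       6 3
swap    3 6
*       18
dup     18 18
*       324
drop    (empty)
-7      -7
8       -7 8
+       1
3       1 3
dup     1 3 3
rot     3 3 1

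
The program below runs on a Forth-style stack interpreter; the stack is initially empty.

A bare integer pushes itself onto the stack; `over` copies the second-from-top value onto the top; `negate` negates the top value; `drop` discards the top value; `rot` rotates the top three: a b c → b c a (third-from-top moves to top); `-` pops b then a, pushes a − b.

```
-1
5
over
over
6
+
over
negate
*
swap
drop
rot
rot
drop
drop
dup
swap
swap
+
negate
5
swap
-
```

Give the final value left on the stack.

-1     → -1
5      → -1 5
over   → -1 5 -1
over   → -1 5 -1 5
6      → -1 5 -1 5 6
+      → -1 5 -1 11
over   → -1 5 -1 11 -1
negate → -1 5 -1 11 1
*      → -1 5 -1 11
swap   → -1 5 11 -1
drop   → -1 5 11
rot    → 5 11 -1
rot    → 11 -1 5
drop   → 11 -1
drop   → 11
dup    → 11 11
swap   → 11 11
swap   → 11 11
+      → 22
negate → -22
5      → -22 5
swap   → 5 -22
-      → 27

27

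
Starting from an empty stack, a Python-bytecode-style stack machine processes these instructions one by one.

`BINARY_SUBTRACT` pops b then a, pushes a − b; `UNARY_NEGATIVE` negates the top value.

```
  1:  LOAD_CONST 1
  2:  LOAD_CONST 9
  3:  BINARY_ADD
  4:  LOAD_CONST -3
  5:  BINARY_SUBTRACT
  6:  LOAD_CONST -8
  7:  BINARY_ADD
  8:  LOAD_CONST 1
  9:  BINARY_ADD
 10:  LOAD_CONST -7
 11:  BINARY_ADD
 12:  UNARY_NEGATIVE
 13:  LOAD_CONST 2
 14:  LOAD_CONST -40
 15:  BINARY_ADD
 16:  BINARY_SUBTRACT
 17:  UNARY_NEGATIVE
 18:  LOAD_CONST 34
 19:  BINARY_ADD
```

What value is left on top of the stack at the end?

LOAD_CONST 1    -> 1
LOAD_CONST 9    -> 1 9
BINARY_ADD      -> 10
LOAD_CONST -3   -> 10 -3
BINARY_SUBTRACT -> 13
LOAD_CONST -8   -> 13 -8
BINARY_ADD      -> 5
LOAD_CONST 1    -> 5 1
BINARY_ADD      -> 6
LOAD_CONST -7   -> 6 -7
BINARY_ADD      -> -1
UNARY_NEGATIVE  -> 1
LOAD_CONST 2    -> 1 2
LOAD_CONST -40  -> 1 2 -40
BINARY_ADD      -> 1 -38
BINARY_SUBTRACT -> 39
UNARY_NEGATIVE  -> -39
LOAD_CONST 34   -> -39 34
BINARY_ADD      -> -5

-5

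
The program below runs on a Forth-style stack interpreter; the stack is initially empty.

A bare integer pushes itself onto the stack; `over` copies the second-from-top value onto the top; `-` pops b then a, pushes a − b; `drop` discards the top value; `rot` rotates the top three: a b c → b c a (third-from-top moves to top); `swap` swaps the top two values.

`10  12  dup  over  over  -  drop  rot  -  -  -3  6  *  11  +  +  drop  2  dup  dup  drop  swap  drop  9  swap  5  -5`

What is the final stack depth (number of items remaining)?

10   → [10]
12   → [10, 12]
dup  → [10, 12, 12]
over → [10, 12, 12, 12]
over → [10, 12, 12, 12, 12]
-    → [10, 12, 12, 0]
drop → [10, 12, 12]
rot  → [12, 12, 10]
-    → [12, 2]
-    → [10]
-3   → [10, -3]
6    → [10, -3, 6]
*    → [10, -18]
11   → [10, -18, 11]
+    → [10, -7]
+    → [3]
drop → []
2    → [2]
dup  → [2, 2]
dup  → [2, 2, 2]
drop → [2, 2]
swap → [2, 2]
drop → [2]
9    → [2, 9]
swap → [9, 2]
5    → [9, 2, 5]
-5   → [9, 2, 5, -5]

4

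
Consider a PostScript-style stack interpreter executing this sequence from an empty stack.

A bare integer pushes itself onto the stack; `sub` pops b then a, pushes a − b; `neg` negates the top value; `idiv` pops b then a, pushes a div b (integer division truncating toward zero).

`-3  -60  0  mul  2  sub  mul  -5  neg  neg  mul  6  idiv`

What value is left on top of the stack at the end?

-3    -3
-60   -3 -60
0     -3 -60 0
mul   -3 0
2     -3 0 2
sub   -3 -2
mul   6
-5    6 -5
neg   6 5
neg   6 -5
mul   -30
6     -30 6
idiv  -5

-5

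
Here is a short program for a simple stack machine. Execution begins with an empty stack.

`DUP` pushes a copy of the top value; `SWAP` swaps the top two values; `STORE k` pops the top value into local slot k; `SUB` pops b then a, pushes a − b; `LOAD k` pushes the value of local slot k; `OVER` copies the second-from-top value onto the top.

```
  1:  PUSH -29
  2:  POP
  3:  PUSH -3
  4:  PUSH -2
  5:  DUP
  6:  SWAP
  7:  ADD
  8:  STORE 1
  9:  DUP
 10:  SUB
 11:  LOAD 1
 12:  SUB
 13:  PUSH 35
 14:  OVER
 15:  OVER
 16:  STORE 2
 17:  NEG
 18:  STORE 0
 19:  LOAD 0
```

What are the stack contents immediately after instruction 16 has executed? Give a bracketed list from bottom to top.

PUSH -29  [-29]
POP       []
PUSH -3   [-3]
PUSH -2   [-3, -2]
DUP       [-3, -2, -2]
SWAP      [-3, -2, -2]
ADD       [-3, -4]
STORE 1   [-3]
DUP       [-3, -3]
SUB       [0]
LOAD 1    [0, -4]
SUB       [4]
PUSH 35   [4, 35]
OVER      [4, 35, 4]
OVER      [4, 35, 4, 35]
STORE 2   [4, 35, 4]

[4, 35, 4]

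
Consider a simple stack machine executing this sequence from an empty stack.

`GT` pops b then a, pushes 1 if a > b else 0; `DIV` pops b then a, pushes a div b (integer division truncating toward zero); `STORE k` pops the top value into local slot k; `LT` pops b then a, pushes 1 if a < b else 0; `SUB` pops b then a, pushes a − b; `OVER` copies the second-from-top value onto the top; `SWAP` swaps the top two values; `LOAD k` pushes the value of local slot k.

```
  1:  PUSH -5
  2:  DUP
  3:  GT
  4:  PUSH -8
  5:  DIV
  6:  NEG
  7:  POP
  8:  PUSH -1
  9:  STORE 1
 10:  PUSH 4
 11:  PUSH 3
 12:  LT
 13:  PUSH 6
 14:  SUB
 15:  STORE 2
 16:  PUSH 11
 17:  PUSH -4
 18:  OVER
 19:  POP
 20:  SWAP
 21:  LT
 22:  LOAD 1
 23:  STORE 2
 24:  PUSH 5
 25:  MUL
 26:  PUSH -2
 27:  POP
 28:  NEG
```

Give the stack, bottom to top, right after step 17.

[11, -4]

PUSH -5 -> -5
DUP     -> -5 -5
GT      -> 0
PUSH -8 -> 0 -8
DIV     -> 0
NEG     -> 0
POP     -> (empty)
PUSH -1 -> -1
STORE 1 -> (empty)
PUSH 4  -> 4
PUSH 3  -> 4 3
LT      -> 0
PUSH 6  -> 0 6
SUB     -> -6
STORE 2 -> (empty)
PUSH 11 -> 11
PUSH -4 -> 11 -4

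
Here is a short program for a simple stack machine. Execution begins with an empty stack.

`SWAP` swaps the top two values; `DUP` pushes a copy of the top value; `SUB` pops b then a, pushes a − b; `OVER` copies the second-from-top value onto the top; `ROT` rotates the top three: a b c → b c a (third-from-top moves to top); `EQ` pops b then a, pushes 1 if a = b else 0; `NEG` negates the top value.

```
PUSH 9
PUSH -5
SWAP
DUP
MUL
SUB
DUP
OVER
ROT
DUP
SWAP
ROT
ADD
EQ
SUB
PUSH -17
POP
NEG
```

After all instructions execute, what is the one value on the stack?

PUSH 9   -> 9
PUSH -5  -> 9 -5
SWAP     -> -5 9
DUP      -> -5 9 9
MUL      -> -5 81
SUB      -> -86
DUP      -> -86 -86
OVER     -> -86 -86 -86
ROT      -> -86 -86 -86
DUP      -> -86 -86 -86 -86
SWAP     -> -86 -86 -86 -86
ROT      -> -86 -86 -86 -86
ADD      -> -86 -86 -172
EQ       -> -86 0
SUB      -> -86
PUSH -17 -> -86 -17
POP      -> -86
NEG      -> 86

86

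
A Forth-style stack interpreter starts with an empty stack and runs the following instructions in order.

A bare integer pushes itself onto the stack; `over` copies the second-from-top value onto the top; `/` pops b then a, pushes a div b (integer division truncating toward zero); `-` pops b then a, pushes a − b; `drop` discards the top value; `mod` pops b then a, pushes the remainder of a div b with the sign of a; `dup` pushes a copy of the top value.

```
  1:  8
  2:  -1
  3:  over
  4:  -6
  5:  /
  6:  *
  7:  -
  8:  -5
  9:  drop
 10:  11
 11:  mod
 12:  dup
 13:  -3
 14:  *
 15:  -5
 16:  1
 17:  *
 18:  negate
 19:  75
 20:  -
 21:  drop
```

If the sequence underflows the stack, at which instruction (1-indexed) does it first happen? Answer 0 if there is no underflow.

0

8      → [8]
-1     → [8, -1]
over   → [8, -1, 8]
-6     → [8, -1, 8, -6]
/      → [8, -1, -1]
*      → [8, 1]
-      → [7]
-5     → [7, -5]
drop   → [7]
11     → [7, 11]
mod    → [7]
dup    → [7, 7]
-3     → [7, 7, -3]
*      → [7, -21]
-5     → [7, -21, -5]
1      → [7, -21, -5, 1]
*      → [7, -21, -5]
negate → [7, -21, 5]
75     → [7, -21, 5, 75]
-      → [7, -21, -70]
drop   → [7, -21]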